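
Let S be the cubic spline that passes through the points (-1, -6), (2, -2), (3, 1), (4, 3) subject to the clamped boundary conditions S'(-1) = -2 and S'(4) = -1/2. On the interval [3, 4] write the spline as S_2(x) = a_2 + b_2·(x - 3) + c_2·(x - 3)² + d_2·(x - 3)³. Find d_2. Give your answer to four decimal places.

-1.3621

Write σ_i for S''(x_i). With h_i = 3, 1, 1 and divided differences Δ_i = 4/3, 3, 2, the continuity of S' gives the tridiagonal system
  3·σ_0 + 8·σ_1 + 1·σ_2 = 6(Δ_1 - Δ_0) = 10
  1·σ_1 + 4·σ_2 + 1·σ_3 = 6(Δ_2 - Δ_1) = -6
Clamped end conditions give two more equations: 2h_0·σ_0 + h_0·σ_1 = 6(Δ_0 - S'(-1)) = 20 and h_2·σ_2 + 2h_2·σ_3 = 6(S'(4) - Δ_2) = -15.
Solving the tridiagonal system: σ_0 = 293/87, σ_1 = -2/29, σ_2 = 13/29, σ_3 = -224/29.
On [3, 4], with S_2(x) = a_2 + b_2·(x - 3) + c_2·(x - 3)² + d_2·(x - 3)³: c_2 = σ_2/2 = 13/58, d_2 = (σ_3 - σ_2)/(6h_2) = -79/58, b_2 = Δ_2 - h_2(2σ_2 + σ_3)/6 = 91/29.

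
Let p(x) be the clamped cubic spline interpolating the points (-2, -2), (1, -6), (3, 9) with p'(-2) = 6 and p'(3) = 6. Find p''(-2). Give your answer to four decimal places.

-12.6333

Put σ_i = p'' at the i-th knot. Here h = (3, 2) and Δ = (-4/3, 15/2), so the interior equations h_(i-1)·σ_(i-1) + 2(h_(i-1)+h_i)·σ_i + h_i·σ_(i+1) = 6(Δ_i − Δ_(i-1)) read
  3·σ_0 + 10·σ_1 + 2·σ_2 = 6(Δ_1 - Δ_0) = 53
Clamped end conditions give two more equations: 2h_0·σ_0 + h_0·σ_1 = 6(Δ_0 - p'(-2)) = -44 and h_1·σ_1 + 2h_1·σ_2 = 6(p'(3) - Δ_1) = -9.
Solving: σ_0 = -379/30, σ_1 = 53/5, σ_2 = -151/20.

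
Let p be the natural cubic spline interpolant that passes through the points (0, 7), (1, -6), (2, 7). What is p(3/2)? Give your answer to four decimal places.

-1.9375

Put σ_i = p'' at the i-th knot. Here h = (1, 1) and Δ = (-13, 13), so the interior equations h_(i-1)·σ_(i-1) + 2(h_(i-1)+h_i)·σ_i + h_i·σ_(i+1) = 6(Δ_i − Δ_(i-1)) read
  1·σ_0 + 4·σ_1 + 1·σ_2 = 6(Δ_1 - Δ_0) = 156
Natural end conditions: σ_0 = σ_2 = 0.
Forward elimination and back-substitution give σ_0 = 0, σ_1 = 39, σ_2 = 0.
On [1, 2], p(t) = -6 + 0·(t - 1) + 39/2·(t - 1)² - 13/2·(t - 1)³.
With (t - 1) = 1/2: p(3/2) = -31/16.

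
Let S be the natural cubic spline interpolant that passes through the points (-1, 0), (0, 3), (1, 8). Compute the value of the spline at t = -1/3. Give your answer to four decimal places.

1.8148

With M_i denoting the second derivative at x_i, h_i = 1, 1, and Δ_i = (y_(i+1) − y_i)/h_i = 3, 5:
  1·M_0 + 4·M_1 + 1·M_2 = 6(Δ_1 - Δ_0) = 12
Natural end conditions: M_0 = M_2 = 0.
Forward elimination and back-substitution give M_0 = 0, M_1 = 3, M_2 = 0.
On [-1, 0], S(t) = 0 + 5/2·(t + 1) + 0·(t + 1)² + 1/2·(t + 1)³.
With (t + 1) = 2/3: S(-1/3) = 49/27.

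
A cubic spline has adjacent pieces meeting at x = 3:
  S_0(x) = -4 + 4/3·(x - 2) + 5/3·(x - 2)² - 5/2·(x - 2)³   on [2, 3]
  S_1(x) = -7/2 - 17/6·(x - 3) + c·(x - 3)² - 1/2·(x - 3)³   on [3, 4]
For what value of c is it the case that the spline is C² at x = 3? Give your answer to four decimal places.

S_0''(x) = 10/3 - 15·(x - 2), so S_0''(3) = -35/3. On the right, S_1''(3) = 2c, so c = -35/6.

-5.8333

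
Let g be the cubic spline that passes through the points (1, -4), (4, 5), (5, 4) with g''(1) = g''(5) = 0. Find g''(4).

Write m_i for g''(x_i). With h_i = 3, 1 and divided differences Δ_i = 3, -1, the continuity of g' gives the tridiagonal system
  3·m_0 + 8·m_1 + 1·m_2 = 6(Δ_1 - Δ_0) = -24
Natural end conditions: m_0 = m_2 = 0.
Forward elimination and back-substitution give m_0 = 0, m_1 = -3, m_2 = 0.

-3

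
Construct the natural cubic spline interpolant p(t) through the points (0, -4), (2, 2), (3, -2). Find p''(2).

-7

Let M_i = p''(x_i). Step sizes h_i = 2, 1; slopes of the chords Δ_i = (y_(i+1) - y_i)/h_i = 3, -4.
  2·M_0 + 6·M_1 + 1·M_2 = 6(Δ_1 - Δ_0) = -42
Natural end conditions: M_0 = M_2 = 0.
Hence M_0 = 0, M_1 = -7, M_2 = 0.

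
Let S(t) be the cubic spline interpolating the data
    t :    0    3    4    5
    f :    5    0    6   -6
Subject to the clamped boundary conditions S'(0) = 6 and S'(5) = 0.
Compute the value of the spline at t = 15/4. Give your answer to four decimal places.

6.3346

Let M_i = S''(x_i). Step sizes h_i = 3, 1, 1; slopes of the chords Δ_i = (y_(i+1) - y_i)/h_i = -5/3, 6, -12.
  3·M_0 + 8·M_1 + 1·M_2 = 6(Δ_1 - Δ_0) = 46
  1·M_1 + 4·M_2 + 1·M_3 = 6(Δ_2 - Δ_1) = -108
Clamped end conditions give two more equations: 2h_0·M_0 + h_0·M_1 = 6(Δ_0 - S'(0)) = -46 and h_2·M_2 + 2h_2·M_3 = 6(S'(5) - Δ_2) = 72.
Hence M_0 = -1438/87, M_1 = 514/29, M_2 = -1340/29, M_3 = 1714/29.
On [3, 4], S(t) = 0 + 226/29·(t - 3) + 257/29·(t - 3)² - 309/29·(t - 3)³.
With (t - 3) = 3/4: S(15/4) = 11757/1856.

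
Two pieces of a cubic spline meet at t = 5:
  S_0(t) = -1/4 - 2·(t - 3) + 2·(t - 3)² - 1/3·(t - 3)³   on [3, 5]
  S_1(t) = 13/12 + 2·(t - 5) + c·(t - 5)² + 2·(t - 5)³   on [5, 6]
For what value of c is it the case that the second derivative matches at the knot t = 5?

S_0''(t) = 4 - 2·(t - 3), so S_0''(5) = 0. On the right, S_1''(5) = 2c, so c = 0.

0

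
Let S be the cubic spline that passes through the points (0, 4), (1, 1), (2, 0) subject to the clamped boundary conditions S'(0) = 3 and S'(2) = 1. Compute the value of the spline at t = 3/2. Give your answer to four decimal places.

-0.1250

With σ_i denoting the second derivative at x_i, h_i = 1, 1, and Δ_i = (y_(i+1) − y_i)/h_i = -3, -1:
  1·σ_0 + 4·σ_1 + 1·σ_2 = 6(Δ_1 - Δ_0) = 12
Clamped end conditions give two more equations: 2h_0·σ_0 + h_0·σ_1 = 6(Δ_0 - S'(0)) = -36 and h_1·σ_1 + 2h_1·σ_2 = 6(S'(2) - Δ_1) = 12.
Solving the tridiagonal system: σ_0 = -22, σ_1 = 8, σ_2 = 2.
On [1, 2], S(t) = 1 - 4·(t - 1) + 4·(t - 1)² - 1·(t - 1)³.
With (t - 1) = 1/2: S(3/2) = -1/8.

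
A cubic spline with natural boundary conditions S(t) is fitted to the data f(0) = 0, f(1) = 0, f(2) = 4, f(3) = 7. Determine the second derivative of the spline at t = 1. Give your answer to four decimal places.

6.8000

With M_i denoting the second derivative at x_i, h_i = 1, 1, 1, and Δ_i = (y_(i+1) − y_i)/h_i = 0, 4, 3:
  1·M_0 + 4·M_1 + 1·M_2 = 6(Δ_1 - Δ_0) = 24
  1·M_1 + 4·M_2 + 1·M_3 = 6(Δ_2 - Δ_1) = -6
Natural end conditions: M_0 = M_3 = 0.
Solving: M_0 = 0, M_1 = 34/5, M_2 = -16/5, M_3 = 0.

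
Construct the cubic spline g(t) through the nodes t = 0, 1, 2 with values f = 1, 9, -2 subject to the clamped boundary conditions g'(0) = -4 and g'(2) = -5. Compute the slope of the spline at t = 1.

0

Write m_i for g''(x_i). With h_i = 1, 1 and divided differences Δ_i = 8, -11, the continuity of g' gives the tridiagonal system
  1·m_0 + 4·m_1 + 1·m_2 = 6(Δ_1 - Δ_0) = -114
Clamped end conditions give two more equations: 2h_0·m_0 + h_0·m_1 = 6(Δ_0 - g'(0)) = 72 and h_1·m_1 + 2h_1·m_2 = 6(g'(2) - Δ_1) = 36.
Solving: m_0 = 64, m_1 = -56, m_2 = 46.
On [1, 2], g'(t) = b_1 + 2c_1·(t - 1) + 3d_1·(t - 1)² with b_1 = Δ_1 - h_1(2m_1 + m_2)/6 = 0, c_1 = m_1/2 = -28, d_1 = (m_2 - m_1)/(6h_1) = 17. So g'(1) = 0.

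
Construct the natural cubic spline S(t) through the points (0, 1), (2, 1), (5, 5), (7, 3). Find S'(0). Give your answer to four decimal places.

Write m_i for S''(x_i). With h_i = 2, 3, 2 and divided differences Δ_i = 0, 4/3, -1, the continuity of S' gives the tridiagonal system
  2·m_0 + 10·m_1 + 3·m_2 = 6(Δ_1 - Δ_0) = 8
  3·m_1 + 10·m_2 + 2·m_3 = 6(Δ_2 - Δ_1) = -14
Natural end conditions: m_0 = m_3 = 0.
Solving the tridiagonal system: m_0 = 0, m_1 = 122/91, m_2 = -164/91, m_3 = 0.
On [0, 2], S'(t) = b_0 + 2c_0·t + 3d_0·t² with b_0 = Δ_0 - h_0(2m_0 + m_1)/6 = -122/273, c_0 = m_0/2 = 0, d_0 = (m_1 - m_0)/(6h_0) = 61/546. So S'(0) = -122/273.

-0.4469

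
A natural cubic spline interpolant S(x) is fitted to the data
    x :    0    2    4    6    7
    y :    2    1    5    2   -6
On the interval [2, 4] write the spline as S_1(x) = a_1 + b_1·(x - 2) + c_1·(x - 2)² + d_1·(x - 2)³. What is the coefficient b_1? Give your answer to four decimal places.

1.0366

With σ_i denoting the second derivative at x_i, h_i = 2, 2, 2, 1, and Δ_i = (y_(i+1) − y_i)/h_i = -1/2, 2, -3/2, -8:
  2·σ_0 + 8·σ_1 + 2·σ_2 = 6(Δ_1 - Δ_0) = 15
  2·σ_1 + 8·σ_2 + 2·σ_3 = 6(Δ_2 - Δ_1) = -21
  2·σ_2 + 6·σ_3 + 1·σ_4 = 6(Δ_3 - Δ_2) = -39
Natural end conditions: σ_0 = σ_4 = 0.
Solving the tridiagonal system: σ_0 = 0, σ_1 = 189/82, σ_2 = -141/82, σ_3 = -243/41, σ_4 = 0.
On [2, 4], with S_1(x) = a_1 + b_1·(x - 2) + c_1·(x - 2)² + d_1·(x - 2)³: c_1 = σ_1/2 = 189/164, d_1 = (σ_2 - σ_1)/(6h_1) = -55/164, b_1 = Δ_1 - h_1(2σ_1 + σ_2)/6 = 85/82.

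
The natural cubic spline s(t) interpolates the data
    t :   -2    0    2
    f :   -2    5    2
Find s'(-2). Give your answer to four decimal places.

Write M_i for s''(x_i). With h_i = 2, 2 and divided differences Δ_i = 7/2, -3/2, the continuity of s' gives the tridiagonal system
  2·M_0 + 8·M_1 + 2·M_2 = 6(Δ_1 - Δ_0) = -30
Natural end conditions: M_0 = M_2 = 0.
Forward elimination and back-substitution give M_0 = 0, M_1 = -15/4, M_2 = 0.
On [-2, 0], s'(t) = b_0 + 2c_0·(t + 2) + 3d_0·(t + 2)² with b_0 = Δ_0 - h_0(2M_0 + M_1)/6 = 19/4, c_0 = M_0/2 = 0, d_0 = (M_1 - M_0)/(6h_0) = -5/16. So s'(-2) = 19/4.

4.7500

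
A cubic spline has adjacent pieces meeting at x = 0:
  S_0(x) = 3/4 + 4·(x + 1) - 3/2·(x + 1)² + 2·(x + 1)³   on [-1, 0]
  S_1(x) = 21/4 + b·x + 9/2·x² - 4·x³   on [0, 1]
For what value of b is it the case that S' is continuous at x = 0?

7

S_0'(x) = 4 - 3·(x + 1) + 6·(x + 1)², so S_0'(0) = 7. On the right, S_1'(0) = b, so b = 7.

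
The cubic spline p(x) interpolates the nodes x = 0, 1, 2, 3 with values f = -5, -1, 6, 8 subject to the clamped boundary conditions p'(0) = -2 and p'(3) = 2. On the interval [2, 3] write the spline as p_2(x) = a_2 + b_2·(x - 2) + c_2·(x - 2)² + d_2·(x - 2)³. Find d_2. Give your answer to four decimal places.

2.3333

With M_i denoting the second derivative at x_i, h_i = 1, 1, 1, and Δ_i = (y_(i+1) − y_i)/h_i = 4, 7, 2:
  1·M_0 + 4·M_1 + 1·M_2 = 6(Δ_1 - Δ_0) = 18
  1·M_1 + 4·M_2 + 1·M_3 = 6(Δ_2 - Δ_1) = -30
Clamped end conditions give two more equations: 2h_0·M_0 + h_0·M_1 = 6(Δ_0 - p'(0)) = 36 and h_2·M_2 + 2h_2·M_3 = 6(p'(3) - Δ_2) = 0.
Hence M_0 = 50/3, M_1 = 8/3, M_2 = -28/3, M_3 = 14/3.
On [2, 3], with p_2(x) = a_2 + b_2·(x - 2) + c_2·(x - 2)² + d_2·(x - 2)³: c_2 = M_2/2 = -14/3, d_2 = (M_3 - M_2)/(6h_2) = 7/3, b_2 = Δ_2 - h_2(2M_2 + M_3)/6 = 13/3.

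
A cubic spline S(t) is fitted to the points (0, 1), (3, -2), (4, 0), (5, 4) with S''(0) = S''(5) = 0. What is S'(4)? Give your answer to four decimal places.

With M_i denoting the second derivative at x_i, h_i = 3, 1, 1, and Δ_i = (y_(i+1) − y_i)/h_i = -1, 2, 4:
  3·M_0 + 8·M_1 + 1·M_2 = 6(Δ_1 - Δ_0) = 18
  1·M_1 + 4·M_2 + 1·M_3 = 6(Δ_2 - Δ_1) = 12
Natural end conditions: M_0 = M_3 = 0.
Forward elimination and back-substitution give M_0 = 0, M_1 = 60/31, M_2 = 78/31, M_3 = 0.
On [4, 5], S'(t) = b_2 + 2c_2·(t - 4) + 3d_2·(t - 4)² with b_2 = Δ_2 - h_2(2M_2 + M_3)/6 = 98/31, c_2 = M_2/2 = 39/31, d_2 = (M_3 - M_2)/(6h_2) = -13/31. So S'(4) = 98/31.

3.1613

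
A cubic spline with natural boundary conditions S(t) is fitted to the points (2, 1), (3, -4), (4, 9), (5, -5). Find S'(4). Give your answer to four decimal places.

Let σ_i = S''(x_i). Step sizes h_i = 1, 1, 1; slopes of the chords Δ_i = (y_(i+1) - y_i)/h_i = -5, 13, -14.
  1·σ_0 + 4·σ_1 + 1·σ_2 = 6(Δ_1 - Δ_0) = 108
  1·σ_1 + 4·σ_2 + 1·σ_3 = 6(Δ_2 - Δ_1) = -162
Natural end conditions: σ_0 = σ_3 = 0.
Solving the tridiagonal system: σ_0 = 0, σ_1 = 198/5, σ_2 = -252/5, σ_3 = 0.
On [4, 5], S'(t) = b_2 + 2c_2·(t - 4) + 3d_2·(t - 4)² with b_2 = Δ_2 - h_2(2σ_2 + σ_3)/6 = 14/5, c_2 = σ_2/2 = -126/5, d_2 = (σ_3 - σ_2)/(6h_2) = 42/5. So S'(4) = 14/5.

2.8000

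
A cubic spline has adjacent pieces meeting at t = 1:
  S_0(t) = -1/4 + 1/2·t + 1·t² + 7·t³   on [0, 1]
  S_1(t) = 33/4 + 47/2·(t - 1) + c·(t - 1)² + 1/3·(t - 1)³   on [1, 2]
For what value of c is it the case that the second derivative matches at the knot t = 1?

S_0''(t) = 2 + 42·t, so S_0''(1) = 44. On the right, S_1''(1) = 2c, so c = 22.

22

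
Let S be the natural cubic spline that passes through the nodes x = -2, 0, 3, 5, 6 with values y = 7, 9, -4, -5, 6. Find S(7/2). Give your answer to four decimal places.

Put σ_i = S'' at the i-th knot. Here h = (2, 3, 2, 1) and Δ = (1, -13/3, -1/2, 11), so the interior equations h_(i-1)·σ_(i-1) + 2(h_(i-1)+h_i)·σ_i + h_i·σ_(i+1) = 6(Δ_i − Δ_(i-1)) read
  2·σ_0 + 10·σ_1 + 3·σ_2 = 6(Δ_1 - Δ_0) = -32
  3·σ_1 + 10·σ_2 + 2·σ_3 = 6(Δ_2 - Δ_1) = 23
  2·σ_2 + 6·σ_3 + 1·σ_4 = 6(Δ_3 - Δ_2) = 69
Natural end conditions: σ_0 = σ_4 = 0.
Forward elimination and back-substitution give σ_0 = 0, σ_1 = -896/253, σ_2 = 288/253, σ_3 = 5627/506, σ_4 = 0.
On [3, 5], S(x) = -4 - 3769/759·(x - 3) + 144/253·(x - 3)² + 5051/6072·(x - 3)³.
With (x - 3) = 1/2: S(7/2) = -100983/16192.

-6.2366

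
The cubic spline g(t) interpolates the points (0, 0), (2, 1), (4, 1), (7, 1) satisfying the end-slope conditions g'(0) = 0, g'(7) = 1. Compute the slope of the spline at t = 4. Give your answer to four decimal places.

-0.3378

Write M_i for g''(x_i). With h_i = 2, 2, 3 and divided differences Δ_i = 1/2, 0, 0, the continuity of g' gives the tridiagonal system
  2·M_0 + 8·M_1 + 2·M_2 = 6(Δ_1 - Δ_0) = -3
  2·M_1 + 10·M_2 + 3·M_3 = 6(Δ_2 - Δ_1) = 0
Clamped end conditions give two more equations: 2h_0·M_0 + h_0·M_1 = 6(Δ_0 - g'(0)) = 3 and h_2·M_2 + 2h_2·M_3 = 6(g'(7) - Δ_2) = 6.
Hence M_0 = 77/74, M_1 = -43/74, M_2 = -8/37, M_3 = 41/37.
On [4, 7], g'(t) = b_2 + 2c_2·(t - 4) + 3d_2·(t - 4)² with b_2 = Δ_2 - h_2(2M_2 + M_3)/6 = -25/74, c_2 = M_2/2 = -4/37, d_2 = (M_3 - M_2)/(6h_2) = 49/666. So g'(4) = -25/74.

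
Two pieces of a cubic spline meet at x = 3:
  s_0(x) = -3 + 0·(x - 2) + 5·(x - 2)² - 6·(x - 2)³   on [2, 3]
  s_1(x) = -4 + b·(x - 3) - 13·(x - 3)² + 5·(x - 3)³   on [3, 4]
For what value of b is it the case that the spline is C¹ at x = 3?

-8

s_0'(x) = 0 + 10·(x - 2) - 18·(x - 2)², so s_0'(3) = -8. On the right, s_1'(3) = b, so b = -8.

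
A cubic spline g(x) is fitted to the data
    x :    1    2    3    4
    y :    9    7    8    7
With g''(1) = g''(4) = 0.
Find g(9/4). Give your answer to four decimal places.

7.1156

Write m_i for g''(x_i). With h_i = 1, 1, 1 and divided differences Δ_i = -2, 1, -1, the continuity of g' gives the tridiagonal system
  1·m_0 + 4·m_1 + 1·m_2 = 6(Δ_1 - Δ_0) = 18
  1·m_1 + 4·m_2 + 1·m_3 = 6(Δ_2 - Δ_1) = -12
Natural end conditions: m_0 = m_3 = 0.
Solving: m_0 = 0, m_1 = 28/5, m_2 = -22/5, m_3 = 0.
On [2, 3], g(x) = 7 - 2/15·(x - 2) + 14/5·(x - 2)² - 5/3·(x - 2)³.
With (x - 2) = 1/4: g(9/4) = 2277/320.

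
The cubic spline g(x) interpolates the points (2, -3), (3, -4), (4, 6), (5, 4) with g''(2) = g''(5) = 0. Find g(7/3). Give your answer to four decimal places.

Put M_i = g'' at the i-th knot. Here h = (1, 1, 1) and Δ = (-1, 10, -2), so the interior equations h_(i-1)·M_(i-1) + 2(h_(i-1)+h_i)·M_i + h_i·M_(i+1) = 6(Δ_i − Δ_(i-1)) read
  1·M_0 + 4·M_1 + 1·M_2 = 6(Δ_1 - Δ_0) = 66
  1·M_1 + 4·M_2 + 1·M_3 = 6(Δ_2 - Δ_1) = -72
Natural end conditions: M_0 = M_3 = 0.
Hence M_0 = 0, M_1 = 112/5, M_2 = -118/5, M_3 = 0.
On [2, 3], g(x) = -3 - 71/15·(x - 2) + 0·(x - 2)² + 56/15·(x - 2)³.
With (x - 2) = 1/3: g(7/3) = -1798/405.

-4.4395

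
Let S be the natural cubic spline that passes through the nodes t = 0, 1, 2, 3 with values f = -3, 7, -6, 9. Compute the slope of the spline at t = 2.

Put m_i = S'' at the i-th knot. Here h = (1, 1, 1) and Δ = (10, -13, 15), so the interior equations h_(i-1)·m_(i-1) + 2(h_(i-1)+h_i)·m_i + h_i·m_(i+1) = 6(Δ_i − Δ_(i-1)) read
  1·m_0 + 4·m_1 + 1·m_2 = 6(Δ_1 - Δ_0) = -138
  1·m_1 + 4·m_2 + 1·m_3 = 6(Δ_2 - Δ_1) = 168
Natural end conditions: m_0 = m_3 = 0.
Forward elimination and back-substitution give m_0 = 0, m_1 = -48, m_2 = 54, m_3 = 0.
On [2, 3], S'(t) = b_2 + 2c_2·(t - 2) + 3d_2·(t - 2)² with b_2 = Δ_2 - h_2(2m_2 + m_3)/6 = -3, c_2 = m_2/2 = 27, d_2 = (m_3 - m_2)/(6h_2) = -9. So S'(2) = -3.

-3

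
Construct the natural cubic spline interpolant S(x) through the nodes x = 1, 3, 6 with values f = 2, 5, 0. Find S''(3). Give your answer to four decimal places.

-1.9000

Write M_i for S''(x_i). With h_i = 2, 3 and divided differences Δ_i = 3/2, -5/3, the continuity of S' gives the tridiagonal system
  2·M_0 + 10·M_1 + 3·M_2 = 6(Δ_1 - Δ_0) = -19
Natural end conditions: M_0 = M_2 = 0.
Solving: M_0 = 0, M_1 = -19/10, M_2 = 0.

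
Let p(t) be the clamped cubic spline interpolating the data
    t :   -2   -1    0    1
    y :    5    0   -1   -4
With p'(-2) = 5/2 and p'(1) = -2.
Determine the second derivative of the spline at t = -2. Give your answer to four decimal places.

Put M_i = p'' at the i-th knot. Here h = (1, 1, 1) and Δ = (-5, -1, -3), so the interior equations h_(i-1)·M_(i-1) + 2(h_(i-1)+h_i)·M_i + h_i·M_(i+1) = 6(Δ_i − Δ_(i-1)) read
  1·M_0 + 4·M_1 + 1·M_2 = 6(Δ_1 - Δ_0) = 24
  1·M_1 + 4·M_2 + 1·M_3 = 6(Δ_2 - Δ_1) = -12
Clamped end conditions give two more equations: 2h_0·M_0 + h_0·M_1 = 6(Δ_0 - p'(-2)) = -45 and h_2·M_2 + 2h_2·M_3 = 6(p'(1) - Δ_2) = 6.
Solving: M_0 = -152/5, M_1 = 79/5, M_2 = -44/5, M_3 = 37/5.

-30.4000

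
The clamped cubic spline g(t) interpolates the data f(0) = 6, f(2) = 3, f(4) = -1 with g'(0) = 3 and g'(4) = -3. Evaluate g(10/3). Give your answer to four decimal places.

0.5370

Let m_i = g''(x_i). Step sizes h_i = 2, 2; slopes of the chords Δ_i = (y_(i+1) - y_i)/h_i = -3/2, -2.
  2·m_0 + 8·m_1 + 2·m_2 = 6(Δ_1 - Δ_0) = -3
Clamped end conditions give two more equations: 2h_0·m_0 + h_0·m_1 = 6(Δ_0 - g'(0)) = -27 and h_1·m_1 + 2h_1·m_2 = 6(g'(4) - Δ_1) = -6.
Forward elimination and back-substitution give m_0 = -63/8, m_1 = 9/4, m_2 = -21/8.
On [2, 4], g(t) = 3 - 21/8·(t - 2) + 9/8·(t - 2)² - 13/32·(t - 2)³.
With (t - 2) = 4/3: g(10/3) = 29/54.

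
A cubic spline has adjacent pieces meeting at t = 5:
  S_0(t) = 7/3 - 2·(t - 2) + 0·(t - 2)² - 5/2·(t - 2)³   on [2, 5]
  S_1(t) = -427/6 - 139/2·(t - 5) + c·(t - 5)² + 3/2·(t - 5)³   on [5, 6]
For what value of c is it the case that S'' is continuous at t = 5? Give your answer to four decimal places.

-22.5000

S_0''(t) = 0 - 15·(t - 2), so S_0''(5) = -45. On the right, S_1''(5) = 2c, so c = -45/2.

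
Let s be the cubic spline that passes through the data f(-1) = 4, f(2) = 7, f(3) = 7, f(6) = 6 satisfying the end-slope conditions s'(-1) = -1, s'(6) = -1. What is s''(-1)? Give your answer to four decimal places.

2.9455

Write M_i for s''(x_i). With h_i = 3, 1, 3 and divided differences Δ_i = 1, 0, -1/3, the continuity of s' gives the tridiagonal system
  3·M_0 + 8·M_1 + 1·M_2 = 6(Δ_1 - Δ_0) = -6
  1·M_1 + 8·M_2 + 3·M_3 = 6(Δ_2 - Δ_1) = -2
Clamped end conditions give two more equations: 2h_0·M_0 + h_0·M_1 = 6(Δ_0 - s'(-1)) = 12 and h_2·M_2 + 2h_2·M_3 = 6(s'(6) - Δ_2) = -4.
Solving the tridiagonal system: M_0 = 162/55, M_1 = -104/55, M_2 = 16/55, M_3 = -134/165.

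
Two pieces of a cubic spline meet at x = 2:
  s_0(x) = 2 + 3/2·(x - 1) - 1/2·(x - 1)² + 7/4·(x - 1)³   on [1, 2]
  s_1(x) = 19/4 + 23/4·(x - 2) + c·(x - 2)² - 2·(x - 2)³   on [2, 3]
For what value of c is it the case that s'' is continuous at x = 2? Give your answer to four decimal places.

s_0''(x) = -1 + 21/2·(x - 1), so s_0''(2) = 19/2. On the right, s_1''(2) = 2c, so c = 19/4.

4.7500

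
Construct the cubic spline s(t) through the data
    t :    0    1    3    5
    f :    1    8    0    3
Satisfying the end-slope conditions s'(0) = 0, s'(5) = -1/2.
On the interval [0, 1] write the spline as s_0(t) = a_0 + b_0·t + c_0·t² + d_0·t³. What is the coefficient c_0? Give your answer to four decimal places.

15.4783

With M_i denoting the second derivative at x_i, h_i = 1, 2, 2, and Δ_i = (y_(i+1) − y_i)/h_i = 7, -4, 3/2:
  1·M_0 + 6·M_1 + 2·M_2 = 6(Δ_1 - Δ_0) = -66
  2·M_1 + 8·M_2 + 2·M_3 = 6(Δ_2 - Δ_1) = 33
Clamped end conditions give two more equations: 2h_0·M_0 + h_0·M_1 = 6(Δ_0 - s'(0)) = 42 and h_2·M_2 + 2h_2·M_3 = 6(s'(5) - Δ_2) = -12.
Hence M_0 = 712/23, M_1 = -458/23, M_2 = 259/23, M_3 = -397/46.
On [0, 1], with s_0(t) = a_0 + b_0·t + c_0·t² + d_0·t³: c_0 = M_0/2 = 356/23, d_0 = (M_1 - M_0)/(6h_0) = -195/23, b_0 = Δ_0 - h_0(2M_0 + M_1)/6 = 0.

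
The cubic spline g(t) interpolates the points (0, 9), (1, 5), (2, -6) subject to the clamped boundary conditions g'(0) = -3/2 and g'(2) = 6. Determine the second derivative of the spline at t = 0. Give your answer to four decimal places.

6.7500

Put σ_i = g'' at the i-th knot. Here h = (1, 1) and Δ = (-4, -11), so the interior equations h_(i-1)·σ_(i-1) + 2(h_(i-1)+h_i)·σ_i + h_i·σ_(i+1) = 6(Δ_i − Δ_(i-1)) read
  1·σ_0 + 4·σ_1 + 1·σ_2 = 6(Δ_1 - Δ_0) = -42
Clamped end conditions give two more equations: 2h_0·σ_0 + h_0·σ_1 = 6(Δ_0 - g'(0)) = -15 and h_1·σ_1 + 2h_1·σ_2 = 6(g'(2) - Δ_1) = 102.
Solving: σ_0 = 27/4, σ_1 = -57/2, σ_2 = 261/4.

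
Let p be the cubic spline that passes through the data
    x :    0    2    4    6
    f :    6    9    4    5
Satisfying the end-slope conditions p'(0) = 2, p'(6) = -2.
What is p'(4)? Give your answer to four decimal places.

Let m_i = p''(x_i). Step sizes h_i = 2, 2, 2; slopes of the chords Δ_i = (y_(i+1) - y_i)/h_i = 3/2, -5/2, 1/2.
  2·m_0 + 8·m_1 + 2·m_2 = 6(Δ_1 - Δ_0) = -24
  2·m_1 + 8·m_2 + 2·m_3 = 6(Δ_2 - Δ_1) = 18
Clamped end conditions give two more equations: 2h_0·m_0 + h_0·m_1 = 6(Δ_0 - p'(0)) = -3 and h_2·m_2 + 2h_2·m_3 = 6(p'(6) - Δ_2) = -15.
Hence m_0 = 47/30, m_1 = -139/30, m_2 = 149/30, m_3 = -187/30.
On [4, 6], p'(x) = b_2 + 2c_2·(x - 4) + 3d_2·(x - 4)² with b_2 = Δ_2 - h_2(2m_2 + m_3)/6 = -11/15, c_2 = m_2/2 = 149/60, d_2 = (m_3 - m_2)/(6h_2) = -14/15. So p'(4) = -11/15.

-0.7333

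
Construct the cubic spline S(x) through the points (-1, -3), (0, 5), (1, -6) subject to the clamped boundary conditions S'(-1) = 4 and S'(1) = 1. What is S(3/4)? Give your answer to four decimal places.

-4.5859

Let m_i = S''(x_i). Step sizes h_i = 1, 1; slopes of the chords Δ_i = (y_(i+1) - y_i)/h_i = 8, -11.
  1·m_0 + 4·m_1 + 1·m_2 = 6(Δ_1 - Δ_0) = -114
Clamped end conditions give two more equations: 2h_0·m_0 + h_0·m_1 = 6(Δ_0 - S'(-1)) = 24 and h_1·m_1 + 2h_1·m_2 = 6(S'(1) - Δ_1) = 72.
Solving the tridiagonal system: m_0 = 39, m_1 = -54, m_2 = 63.
On [0, 1], S(x) = 5 - 7/2·x - 27·x² + 39/2·x³.
With x = 3/4: S(3/4) = -587/128.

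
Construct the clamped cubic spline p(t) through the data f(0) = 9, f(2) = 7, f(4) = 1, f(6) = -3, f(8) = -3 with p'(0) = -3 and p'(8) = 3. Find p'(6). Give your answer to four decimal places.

-1.5000

With m_i denoting the second derivative at x_i, h_i = 2, 2, 2, 2, and Δ_i = (y_(i+1) − y_i)/h_i = -1, -3, -2, 0:
  2·m_0 + 8·m_1 + 2·m_2 = 6(Δ_1 - Δ_0) = -12
  2·m_1 + 8·m_2 + 2·m_3 = 6(Δ_2 - Δ_1) = 6
  2·m_2 + 8·m_3 + 2·m_4 = 6(Δ_3 - Δ_2) = 12
Clamped end conditions give two more equations: 2h_0·m_0 + h_0·m_1 = 6(Δ_0 - p'(0)) = 12 and h_3·m_3 + 2h_3·m_4 = 6(p'(8) - Δ_3) = 18.
Hence m_0 = 9/2, m_1 = -3, m_2 = 3/2, m_3 = 0, m_4 = 9/2.
On [6, 8], p'(t) = b_3 + 2c_3·(t - 6) + 3d_3·(t - 6)² with b_3 = Δ_3 - h_3(2m_3 + m_4)/6 = -3/2, c_3 = m_3/2 = 0, d_3 = (m_4 - m_3)/(6h_3) = 3/8. So p'(6) = -3/2.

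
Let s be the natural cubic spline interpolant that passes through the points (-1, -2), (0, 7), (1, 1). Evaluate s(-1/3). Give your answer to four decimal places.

Put M_i = s'' at the i-th knot. Here h = (1, 1) and Δ = (9, -6), so the interior equations h_(i-1)·M_(i-1) + 2(h_(i-1)+h_i)·M_i + h_i·M_(i+1) = 6(Δ_i − Δ_(i-1)) read
  1·M_0 + 4·M_1 + 1·M_2 = 6(Δ_1 - Δ_0) = -90
Natural end conditions: M_0 = M_2 = 0.
Forward elimination and back-substitution give M_0 = 0, M_1 = -45/2, M_2 = 0.
On [-1, 0], s(x) = -2 + 51/4·(x + 1) + 0·(x + 1)² - 15/4·(x + 1)³.
With (x + 1) = 2/3: s(-1/3) = 97/18.

5.3889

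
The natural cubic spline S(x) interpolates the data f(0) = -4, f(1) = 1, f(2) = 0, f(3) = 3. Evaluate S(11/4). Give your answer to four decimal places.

Let M_i = S''(x_i). Step sizes h_i = 1, 1, 1; slopes of the chords Δ_i = (y_(i+1) - y_i)/h_i = 5, -1, 3.
  1·M_0 + 4·M_1 + 1·M_2 = 6(Δ_1 - Δ_0) = -36
  1·M_1 + 4·M_2 + 1·M_3 = 6(Δ_2 - Δ_1) = 24
Natural end conditions: M_0 = M_3 = 0.
Solving the tridiagonal system: M_0 = 0, M_1 = -56/5, M_2 = 44/5, M_3 = 0.
On [2, 3], S(x) = 0 + 1/15·(x - 2) + 22/5·(x - 2)² - 22/15·(x - 2)³.
With (x - 2) = 3/4: S(11/4) = 61/32.

1.9063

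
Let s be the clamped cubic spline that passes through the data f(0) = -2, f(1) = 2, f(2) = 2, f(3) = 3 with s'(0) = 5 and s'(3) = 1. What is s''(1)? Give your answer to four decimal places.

With σ_i denoting the second derivative at x_i, h_i = 1, 1, 1, and Δ_i = (y_(i+1) − y_i)/h_i = 4, 0, 1:
  1·σ_0 + 4·σ_1 + 1·σ_2 = 6(Δ_1 - Δ_0) = -24
  1·σ_1 + 4·σ_2 + 1·σ_3 = 6(Δ_2 - Δ_1) = 6
Clamped end conditions give two more equations: 2h_0·σ_0 + h_0·σ_1 = 6(Δ_0 - s'(0)) = -6 and h_2·σ_2 + 2h_2·σ_3 = 6(s'(3) - Δ_2) = 0.
Solving the tridiagonal system: σ_0 = 8/15, σ_1 = -106/15, σ_2 = 56/15, σ_3 = -28/15.

-7.0667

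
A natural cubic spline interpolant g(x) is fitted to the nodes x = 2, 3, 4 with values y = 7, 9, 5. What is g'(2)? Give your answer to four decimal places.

3.5000

Write m_i for g''(x_i). With h_i = 1, 1 and divided differences Δ_i = 2, -4, the continuity of g' gives the tridiagonal system
  1·m_0 + 4·m_1 + 1·m_2 = 6(Δ_1 - Δ_0) = -36
Natural end conditions: m_0 = m_2 = 0.
Solving: m_0 = 0, m_1 = -9, m_2 = 0.
On [2, 3], g'(x) = b_0 + 2c_0·(x - 2) + 3d_0·(x - 2)² with b_0 = Δ_0 - h_0(2m_0 + m_1)/6 = 7/2, c_0 = m_0/2 = 0, d_0 = (m_1 - m_0)/(6h_0) = -3/2. So g'(2) = 7/2.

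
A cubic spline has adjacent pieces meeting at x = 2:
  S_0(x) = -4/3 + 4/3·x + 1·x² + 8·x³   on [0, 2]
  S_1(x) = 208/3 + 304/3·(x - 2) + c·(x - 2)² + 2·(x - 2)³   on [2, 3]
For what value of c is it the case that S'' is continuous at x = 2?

49

S_0''(x) = 2 + 48·x, so S_0''(2) = 98. On the right, S_1''(2) = 2c, so c = 49.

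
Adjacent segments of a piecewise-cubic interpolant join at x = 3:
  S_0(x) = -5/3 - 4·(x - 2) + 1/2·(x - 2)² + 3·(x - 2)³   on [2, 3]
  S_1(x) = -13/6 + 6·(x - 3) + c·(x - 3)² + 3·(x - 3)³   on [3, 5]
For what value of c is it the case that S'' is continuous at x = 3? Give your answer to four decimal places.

S_0''(x) = 1 + 18·(x - 2), so S_0''(3) = 19. On the right, S_1''(3) = 2c, so c = 19/2.

9.5000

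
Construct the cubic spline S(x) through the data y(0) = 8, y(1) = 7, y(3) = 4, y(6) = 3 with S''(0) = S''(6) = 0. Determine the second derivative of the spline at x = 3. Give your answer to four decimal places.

0.8571

Put M_i = S'' at the i-th knot. Here h = (1, 2, 3) and Δ = (-1, -3/2, -1/3), so the interior equations h_(i-1)·M_(i-1) + 2(h_(i-1)+h_i)·M_i + h_i·M_(i+1) = 6(Δ_i − Δ_(i-1)) read
  1·M_0 + 6·M_1 + 2·M_2 = 6(Δ_1 - Δ_0) = -3
  2·M_1 + 10·M_2 + 3·M_3 = 6(Δ_2 - Δ_1) = 7
Natural end conditions: M_0 = M_3 = 0.
Hence M_0 = 0, M_1 = -11/14, M_2 = 6/7, M_3 = 0.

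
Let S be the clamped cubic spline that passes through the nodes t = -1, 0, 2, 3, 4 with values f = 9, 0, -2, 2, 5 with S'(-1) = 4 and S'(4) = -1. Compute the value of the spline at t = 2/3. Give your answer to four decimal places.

Let M_i = S''(x_i). Step sizes h_i = 1, 2, 1, 1; slopes of the chords Δ_i = (y_(i+1) - y_i)/h_i = -9, -1, 4, 3.
  1·M_0 + 6·M_1 + 2·M_2 = 6(Δ_1 - Δ_0) = 48
  2·M_1 + 6·M_2 + 1·M_3 = 6(Δ_2 - Δ_1) = 30
  1·M_2 + 4·M_3 + 1·M_4 = 6(Δ_3 - Δ_2) = -6
Clamped end conditions give two more equations: 2h_0·M_0 + h_0·M_1 = 6(Δ_0 - S'(-1)) = -78 and h_3·M_3 + 2h_3·M_4 = 6(S'(4) - Δ_3) = -24.
Solving the tridiagonal system: M_0 = -1505/32, M_1 = 257/16, M_2 = -43/64, M_3 = 61/32, M_4 = -829/64.
On [0, 2], S(t) = 0 - 735/64·t + 257/32·t² - 357/256·t³.
With t = 2/3: S(2/3) = -9/2.

-4.5000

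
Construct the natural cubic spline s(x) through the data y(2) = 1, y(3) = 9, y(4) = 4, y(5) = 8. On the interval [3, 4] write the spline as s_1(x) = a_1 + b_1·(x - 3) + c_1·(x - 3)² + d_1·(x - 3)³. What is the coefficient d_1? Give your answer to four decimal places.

With m_i denoting the second derivative at x_i, h_i = 1, 1, 1, and Δ_i = (y_(i+1) − y_i)/h_i = 8, -5, 4:
  1·m_0 + 4·m_1 + 1·m_2 = 6(Δ_1 - Δ_0) = -78
  1·m_1 + 4·m_2 + 1·m_3 = 6(Δ_2 - Δ_1) = 54
Natural end conditions: m_0 = m_3 = 0.
Solving: m_0 = 0, m_1 = -122/5, m_2 = 98/5, m_3 = 0.
On [3, 4], with s_1(x) = a_1 + b_1·(x - 3) + c_1·(x - 3)² + d_1·(x - 3)³: c_1 = m_1/2 = -61/5, d_1 = (m_2 - m_1)/(6h_1) = 22/3, b_1 = Δ_1 - h_1(2m_1 + m_2)/6 = -2/15.

7.3333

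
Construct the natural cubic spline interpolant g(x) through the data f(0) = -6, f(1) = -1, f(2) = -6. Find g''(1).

-15

Let M_i = g''(x_i). Step sizes h_i = 1, 1; slopes of the chords Δ_i = (y_(i+1) - y_i)/h_i = 5, -5.
  1·M_0 + 4·M_1 + 1·M_2 = 6(Δ_1 - Δ_0) = -60
Natural end conditions: M_0 = M_2 = 0.
Solving the tridiagonal system: M_0 = 0, M_1 = -15, M_2 = 0.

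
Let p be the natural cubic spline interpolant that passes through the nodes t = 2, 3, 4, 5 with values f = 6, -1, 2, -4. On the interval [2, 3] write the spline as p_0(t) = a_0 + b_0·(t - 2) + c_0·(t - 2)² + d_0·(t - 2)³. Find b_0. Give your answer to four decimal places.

Put M_i = p'' at the i-th knot. Here h = (1, 1, 1) and Δ = (-7, 3, -6), so the interior equations h_(i-1)·M_(i-1) + 2(h_(i-1)+h_i)·M_i + h_i·M_(i+1) = 6(Δ_i − Δ_(i-1)) read
  1·M_0 + 4·M_1 + 1·M_2 = 6(Δ_1 - Δ_0) = 60
  1·M_1 + 4·M_2 + 1·M_3 = 6(Δ_2 - Δ_1) = -54
Natural end conditions: M_0 = M_3 = 0.
Solving: M_0 = 0, M_1 = 98/5, M_2 = -92/5, M_3 = 0.
On [2, 3], with p_0(t) = a_0 + b_0·(t - 2) + c_0·(t - 2)² + d_0·(t - 2)³: c_0 = M_0/2 = 0, d_0 = (M_1 - M_0)/(6h_0) = 49/15, b_0 = Δ_0 - h_0(2M_0 + M_1)/6 = -154/15.

-10.2667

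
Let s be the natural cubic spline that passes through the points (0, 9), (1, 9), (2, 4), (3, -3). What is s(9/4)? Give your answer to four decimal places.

With M_i denoting the second derivative at x_i, h_i = 1, 1, 1, and Δ_i = (y_(i+1) − y_i)/h_i = 0, -5, -7:
  1·M_0 + 4·M_1 + 1·M_2 = 6(Δ_1 - Δ_0) = -30
  1·M_1 + 4·M_2 + 1·M_3 = 6(Δ_2 - Δ_1) = -12
Natural end conditions: M_0 = M_3 = 0.
Forward elimination and back-substitution give M_0 = 0, M_1 = -36/5, M_2 = -6/5, M_3 = 0.
On [2, 3], s(t) = 4 - 33/5·(t - 2) - 3/5·(t - 2)² + 1/5·(t - 2)³.
With (t - 2) = 1/4: s(9/4) = 741/320.

2.3156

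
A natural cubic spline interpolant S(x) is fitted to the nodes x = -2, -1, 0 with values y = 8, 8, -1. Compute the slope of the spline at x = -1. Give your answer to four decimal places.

-4.5000

Write σ_i for S''(x_i). With h_i = 1, 1 and divided differences Δ_i = 0, -9, the continuity of S' gives the tridiagonal system
  1·σ_0 + 4·σ_1 + 1·σ_2 = 6(Δ_1 - Δ_0) = -54
Natural end conditions: σ_0 = σ_2 = 0.
Hence σ_0 = 0, σ_1 = -27/2, σ_2 = 0.
On [-1, 0], S'(x) = b_1 + 2c_1·(x + 1) + 3d_1·(x + 1)² with b_1 = Δ_1 - h_1(2σ_1 + σ_2)/6 = -9/2, c_1 = σ_1/2 = -27/4, d_1 = (σ_2 - σ_1)/(6h_1) = 9/4. So S'(-1) = -9/2.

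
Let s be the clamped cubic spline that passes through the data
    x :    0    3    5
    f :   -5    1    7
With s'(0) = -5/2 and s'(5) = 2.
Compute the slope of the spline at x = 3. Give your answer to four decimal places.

Write σ_i for s''(x_i). With h_i = 3, 2 and divided differences Δ_i = 2, 3, the continuity of s' gives the tridiagonal system
  3·σ_0 + 10·σ_1 + 2·σ_2 = 6(Δ_1 - Δ_0) = 6
Clamped end conditions give two more equations: 2h_0·σ_0 + h_0·σ_1 = 6(Δ_0 - s'(0)) = 27 and h_1·σ_1 + 2h_1·σ_2 = 6(s'(5) - Δ_1) = -6.
Solving: σ_0 = 24/5, σ_1 = -3/5, σ_2 = -6/5.
On [3, 5], s'(x) = b_1 + 2c_1·(x - 3) + 3d_1·(x - 3)² with b_1 = Δ_1 - h_1(2σ_1 + σ_2)/6 = 19/5, c_1 = σ_1/2 = -3/10, d_1 = (σ_2 - σ_1)/(6h_1) = -1/20. So s'(3) = 19/5.

3.8000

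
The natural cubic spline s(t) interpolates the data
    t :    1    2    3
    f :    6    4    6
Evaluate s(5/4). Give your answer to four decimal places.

Put M_i = s'' at the i-th knot. Here h = (1, 1) and Δ = (-2, 2), so the interior equations h_(i-1)·M_(i-1) + 2(h_(i-1)+h_i)·M_i + h_i·M_(i+1) = 6(Δ_i − Δ_(i-1)) read
  1·M_0 + 4·M_1 + 1·M_2 = 6(Δ_1 - Δ_0) = 24
Natural end conditions: M_0 = M_2 = 0.
Hence M_0 = 0, M_1 = 6, M_2 = 0.
On [1, 2], s(t) = 6 - 3·(t - 1) + 0·(t - 1)² + 1·(t - 1)³.
With (t - 1) = 1/4: s(5/4) = 337/64.

5.2656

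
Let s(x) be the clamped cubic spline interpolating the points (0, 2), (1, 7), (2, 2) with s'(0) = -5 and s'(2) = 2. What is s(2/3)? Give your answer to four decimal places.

5.2222

With σ_i denoting the second derivative at x_i, h_i = 1, 1, and Δ_i = (y_(i+1) − y_i)/h_i = 5, -5:
  1·σ_0 + 4·σ_1 + 1·σ_2 = 6(Δ_1 - Δ_0) = -60
Clamped end conditions give two more equations: 2h_0·σ_0 + h_0·σ_1 = 6(Δ_0 - s'(0)) = 60 and h_1·σ_1 + 2h_1·σ_2 = 6(s'(2) - Δ_1) = 42.
Hence σ_0 = 97/2, σ_1 = -37, σ_2 = 79/2.
On [0, 1], s(x) = 2 - 5·x + 97/4·x² - 57/4·x³.
With x = 2/3: s(2/3) = 47/9.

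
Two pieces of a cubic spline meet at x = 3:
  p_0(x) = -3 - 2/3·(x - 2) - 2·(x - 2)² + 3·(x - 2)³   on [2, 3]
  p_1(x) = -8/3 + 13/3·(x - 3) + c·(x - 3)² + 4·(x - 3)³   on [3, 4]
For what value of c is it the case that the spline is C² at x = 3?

p_0''(x) = -4 + 18·(x - 2), so p_0''(3) = 14. On the right, p_1''(3) = 2c, so c = 7.

7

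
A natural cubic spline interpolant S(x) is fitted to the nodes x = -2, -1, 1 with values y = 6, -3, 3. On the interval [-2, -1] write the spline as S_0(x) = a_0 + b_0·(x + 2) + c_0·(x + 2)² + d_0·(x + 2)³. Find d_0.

2

With σ_i denoting the second derivative at x_i, h_i = 1, 2, and Δ_i = (y_(i+1) − y_i)/h_i = -9, 3:
  1·σ_0 + 6·σ_1 + 2·σ_2 = 6(Δ_1 - Δ_0) = 72
Natural end conditions: σ_0 = σ_2 = 0.
Solving: σ_0 = 0, σ_1 = 12, σ_2 = 0.
On [-2, -1], with S_0(x) = a_0 + b_0·(x + 2) + c_0·(x + 2)² + d_0·(x + 2)³: c_0 = σ_0/2 = 0, d_0 = (σ_1 - σ_0)/(6h_0) = 2, b_0 = Δ_0 - h_0(2σ_0 + σ_1)/6 = -11.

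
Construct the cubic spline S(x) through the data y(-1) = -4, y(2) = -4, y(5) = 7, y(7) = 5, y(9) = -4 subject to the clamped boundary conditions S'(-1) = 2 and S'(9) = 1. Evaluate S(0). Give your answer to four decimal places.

Let M_i = S''(x_i). Step sizes h_i = 3, 3, 2, 2; slopes of the chords Δ_i = (y_(i+1) - y_i)/h_i = 0, 11/3, -1, -9/2.
  3·M_0 + 12·M_1 + 3·M_2 = 6(Δ_1 - Δ_0) = 22
  3·M_1 + 10·M_2 + 2·M_3 = 6(Δ_2 - Δ_1) = -28
  2·M_2 + 8·M_3 + 2·M_4 = 6(Δ_3 - Δ_2) = -21
Clamped end conditions give two more equations: 2h_0·M_0 + h_0·M_1 = 6(Δ_0 - S'(-1)) = -12 and h_3·M_3 + 2h_3·M_4 = 6(S'(9) - Δ_3) = 33.
Solving: M_0 = -1577/420, M_1 = 737/210, M_2 = -59/20, M_3 = -158/35, M_4 = 1471/140.
On [-1, 2], S(x) = -4 + 2·(x + 1) - 1577/840·(x + 1)² + 113/280·(x + 1)³.
With (x + 1) = 1: S(0) = -1459/420.

-3.4738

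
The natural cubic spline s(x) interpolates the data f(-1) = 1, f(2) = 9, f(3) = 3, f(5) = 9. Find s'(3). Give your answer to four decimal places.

Let M_i = s''(x_i). Step sizes h_i = 3, 1, 2; slopes of the chords Δ_i = (y_(i+1) - y_i)/h_i = 8/3, -6, 3.
  3·M_0 + 8·M_1 + 1·M_2 = 6(Δ_1 - Δ_0) = -52
  1·M_1 + 6·M_2 + 2·M_3 = 6(Δ_2 - Δ_1) = 54
Natural end conditions: M_0 = M_3 = 0.
Solving: M_0 = 0, M_1 = -366/47, M_2 = 484/47, M_3 = 0.
On [3, 5], s'(x) = b_2 + 2c_2·(x - 3) + 3d_2·(x - 3)² with b_2 = Δ_2 - h_2(2M_2 + M_3)/6 = -545/141, c_2 = M_2/2 = 242/47, d_2 = (M_3 - M_2)/(6h_2) = -121/141. So s'(3) = -545/141.

-3.8652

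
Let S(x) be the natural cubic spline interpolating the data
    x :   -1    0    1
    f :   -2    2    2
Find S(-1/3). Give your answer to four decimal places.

Put M_i = S'' at the i-th knot. Here h = (1, 1) and Δ = (4, 0), so the interior equations h_(i-1)·M_(i-1) + 2(h_(i-1)+h_i)·M_i + h_i·M_(i+1) = 6(Δ_i − Δ_(i-1)) read
  1·M_0 + 4·M_1 + 1·M_2 = 6(Δ_1 - Δ_0) = -24
Natural end conditions: M_0 = M_2 = 0.
Solving: M_0 = 0, M_1 = -6, M_2 = 0.
On [-1, 0], S(x) = -2 + 5·(x + 1) + 0·(x + 1)² - 1·(x + 1)³.
With (x + 1) = 2/3: S(-1/3) = 28/27.

1.0370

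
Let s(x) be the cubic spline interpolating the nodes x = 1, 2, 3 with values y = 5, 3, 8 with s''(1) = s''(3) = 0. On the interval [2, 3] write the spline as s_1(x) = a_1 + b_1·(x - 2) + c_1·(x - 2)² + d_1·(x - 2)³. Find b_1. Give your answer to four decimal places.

1.5000

Put M_i = s'' at the i-th knot. Here h = (1, 1) and Δ = (-2, 5), so the interior equations h_(i-1)·M_(i-1) + 2(h_(i-1)+h_i)·M_i + h_i·M_(i+1) = 6(Δ_i − Δ_(i-1)) read
  1·M_0 + 4·M_1 + 1·M_2 = 6(Δ_1 - Δ_0) = 42
Natural end conditions: M_0 = M_2 = 0.
Solving the tridiagonal system: M_0 = 0, M_1 = 21/2, M_2 = 0.
On [2, 3], with s_1(x) = a_1 + b_1·(x - 2) + c_1·(x - 2)² + d_1·(x - 2)³: c_1 = M_1/2 = 21/4, d_1 = (M_2 - M_1)/(6h_1) = -7/4, b_1 = Δ_1 - h_1(2M_1 + M_2)/6 = 3/2.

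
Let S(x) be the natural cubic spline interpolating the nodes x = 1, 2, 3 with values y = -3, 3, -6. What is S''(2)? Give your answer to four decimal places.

Put M_i = S'' at the i-th knot. Here h = (1, 1) and Δ = (6, -9), so the interior equations h_(i-1)·M_(i-1) + 2(h_(i-1)+h_i)·M_i + h_i·M_(i+1) = 6(Δ_i − Δ_(i-1)) read
  1·M_0 + 4·M_1 + 1·M_2 = 6(Δ_1 - Δ_0) = -90
Natural end conditions: M_0 = M_2 = 0.
Solving the tridiagonal system: M_0 = 0, M_1 = -45/2, M_2 = 0.

-22.5000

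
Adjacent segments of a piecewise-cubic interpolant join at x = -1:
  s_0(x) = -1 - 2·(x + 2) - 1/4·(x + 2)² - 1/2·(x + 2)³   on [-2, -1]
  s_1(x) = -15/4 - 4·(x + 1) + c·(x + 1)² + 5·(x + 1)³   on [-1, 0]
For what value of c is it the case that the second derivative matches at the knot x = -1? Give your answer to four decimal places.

-1.7500

s_0''(x) = -1/2 - 3·(x + 2), so s_0''(-1) = -7/2. On the right, s_1''(-1) = 2c, so c = -7/4.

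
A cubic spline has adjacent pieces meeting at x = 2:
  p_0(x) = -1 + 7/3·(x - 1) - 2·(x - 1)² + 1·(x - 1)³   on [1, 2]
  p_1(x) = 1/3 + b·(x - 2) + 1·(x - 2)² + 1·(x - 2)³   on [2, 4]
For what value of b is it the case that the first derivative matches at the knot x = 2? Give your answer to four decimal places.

1.3333

p_0'(x) = 7/3 - 4·(x - 1) + 3·(x - 1)², so p_0'(2) = 4/3. On the right, p_1'(2) = b, so b = 4/3.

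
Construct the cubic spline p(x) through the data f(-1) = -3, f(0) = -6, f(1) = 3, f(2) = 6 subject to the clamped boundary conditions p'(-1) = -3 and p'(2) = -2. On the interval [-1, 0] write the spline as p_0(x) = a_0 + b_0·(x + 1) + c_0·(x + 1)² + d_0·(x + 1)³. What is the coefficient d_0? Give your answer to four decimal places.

6.0667

Put σ_i = p'' at the i-th knot. Here h = (1, 1, 1) and Δ = (-3, 9, 3), so the interior equations h_(i-1)·σ_(i-1) + 2(h_(i-1)+h_i)·σ_i + h_i·σ_(i+1) = 6(Δ_i − Δ_(i-1)) read
  1·σ_0 + 4·σ_1 + 1·σ_2 = 6(Δ_1 - Δ_0) = 72
  1·σ_1 + 4·σ_2 + 1·σ_3 = 6(Δ_2 - Δ_1) = -36
Clamped end conditions give two more equations: 2h_0·σ_0 + h_0·σ_1 = 6(Δ_0 - p'(-1)) = 0 and h_2·σ_2 + 2h_2·σ_3 = 6(p'(2) - Δ_2) = -30.
Hence σ_0 = -182/15, σ_1 = 364/15, σ_2 = -194/15, σ_3 = -128/15.
On [-1, 0], with p_0(x) = a_0 + b_0·(x + 1) + c_0·(x + 1)² + d_0·(x + 1)³: c_0 = σ_0/2 = -91/15, d_0 = (σ_1 - σ_0)/(6h_0) = 91/15, b_0 = Δ_0 - h_0(2σ_0 + σ_1)/6 = -3.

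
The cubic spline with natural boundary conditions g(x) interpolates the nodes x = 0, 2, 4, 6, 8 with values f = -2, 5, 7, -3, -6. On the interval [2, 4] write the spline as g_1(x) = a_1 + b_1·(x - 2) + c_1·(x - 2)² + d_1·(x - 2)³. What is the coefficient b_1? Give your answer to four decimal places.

3.1429

Write m_i for g''(x_i). With h_i = 2, 2, 2, 2 and divided differences Δ_i = 7/2, 1, -5, -3/2, the continuity of g' gives the tridiagonal system
  2·m_0 + 8·m_1 + 2·m_2 = 6(Δ_1 - Δ_0) = -15
  2·m_1 + 8·m_2 + 2·m_3 = 6(Δ_2 - Δ_1) = -36
  2·m_2 + 8·m_3 + 2·m_4 = 6(Δ_3 - Δ_2) = 21
Natural end conditions: m_0 = m_4 = 0.
Solving: m_0 = 0, m_1 = -15/28, m_2 = -75/14, m_3 = 111/28, m_4 = 0.
On [2, 4], with g_1(x) = a_1 + b_1·(x - 2) + c_1·(x - 2)² + d_1·(x - 2)³: c_1 = m_1/2 = -15/56, d_1 = (m_2 - m_1)/(6h_1) = -45/112, b_1 = Δ_1 - h_1(2m_1 + m_2)/6 = 22/7.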